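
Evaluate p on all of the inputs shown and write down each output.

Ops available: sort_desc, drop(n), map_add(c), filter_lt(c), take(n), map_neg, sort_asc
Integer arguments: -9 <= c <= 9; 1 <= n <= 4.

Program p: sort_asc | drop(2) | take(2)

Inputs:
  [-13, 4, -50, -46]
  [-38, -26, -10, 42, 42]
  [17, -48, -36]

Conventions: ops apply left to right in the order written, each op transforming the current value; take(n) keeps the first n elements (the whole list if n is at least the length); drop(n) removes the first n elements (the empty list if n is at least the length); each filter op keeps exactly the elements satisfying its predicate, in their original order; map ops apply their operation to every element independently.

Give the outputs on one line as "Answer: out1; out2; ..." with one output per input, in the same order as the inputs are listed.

[-13, 4]; [-10, 42]; [17]

Execution, op by op:
  [-13, 4, -50, -46] -> [-50, -46, -13, 4] -> [-13, 4] -> [-13, 4]
  [-38, -26, -10, 42, 42] -> [-38, -26, -10, 42, 42] -> [-10, 42, 42] -> [-10, 42]
  [17, -48, -36] -> [-48, -36, 17] -> [17] -> [17]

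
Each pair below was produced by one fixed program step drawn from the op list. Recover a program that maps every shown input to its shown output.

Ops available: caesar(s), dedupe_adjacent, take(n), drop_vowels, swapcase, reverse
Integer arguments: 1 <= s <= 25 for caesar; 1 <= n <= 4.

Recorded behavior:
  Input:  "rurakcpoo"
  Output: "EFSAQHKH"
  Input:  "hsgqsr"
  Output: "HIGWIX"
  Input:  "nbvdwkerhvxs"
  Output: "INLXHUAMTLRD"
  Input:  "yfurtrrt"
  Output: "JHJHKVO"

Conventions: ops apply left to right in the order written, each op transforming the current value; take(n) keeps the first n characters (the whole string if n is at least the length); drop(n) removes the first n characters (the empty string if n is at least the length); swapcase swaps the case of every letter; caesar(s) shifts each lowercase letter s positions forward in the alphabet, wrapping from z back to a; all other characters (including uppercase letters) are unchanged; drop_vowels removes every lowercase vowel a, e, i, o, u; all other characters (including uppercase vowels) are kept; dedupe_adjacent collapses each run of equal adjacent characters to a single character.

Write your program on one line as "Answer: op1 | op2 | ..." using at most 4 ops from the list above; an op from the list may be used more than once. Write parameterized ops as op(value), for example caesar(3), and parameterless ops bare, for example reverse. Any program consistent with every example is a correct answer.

caesar(16) | dedupe_adjacent | swapcase | reverse

Check, running the answer program on each example:
  "rurakcpoo" -> "hkhqasfee" -> "hkhqasfe" -> "HKHQASFE" -> "EFSAQHKH"
  "hsgqsr" -> "xiwgih" -> "xiwgih" -> "XIWGIH" -> "HIGWIX"
  "nbvdwkerhvxs" -> "drltmauhxlni" -> "drltmauhxlni" -> "DRLTMAUHXLNI" -> "INLXHUAMTLRD"
  "yfurtrrt" -> "ovkhjhhj" -> "ovkhjhj" -> "OVKHJHJ" -> "JHJHKVO"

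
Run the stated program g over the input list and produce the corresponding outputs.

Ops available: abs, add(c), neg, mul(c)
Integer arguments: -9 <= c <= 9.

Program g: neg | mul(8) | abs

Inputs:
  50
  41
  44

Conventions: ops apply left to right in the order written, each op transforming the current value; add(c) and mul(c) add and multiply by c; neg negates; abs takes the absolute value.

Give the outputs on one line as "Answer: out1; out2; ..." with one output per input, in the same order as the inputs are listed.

Execution, op by op:
  50 -> -50 -> -400 -> 400
  41 -> -41 -> -328 -> 328
  44 -> -44 -> -352 -> 352

400; 328; 352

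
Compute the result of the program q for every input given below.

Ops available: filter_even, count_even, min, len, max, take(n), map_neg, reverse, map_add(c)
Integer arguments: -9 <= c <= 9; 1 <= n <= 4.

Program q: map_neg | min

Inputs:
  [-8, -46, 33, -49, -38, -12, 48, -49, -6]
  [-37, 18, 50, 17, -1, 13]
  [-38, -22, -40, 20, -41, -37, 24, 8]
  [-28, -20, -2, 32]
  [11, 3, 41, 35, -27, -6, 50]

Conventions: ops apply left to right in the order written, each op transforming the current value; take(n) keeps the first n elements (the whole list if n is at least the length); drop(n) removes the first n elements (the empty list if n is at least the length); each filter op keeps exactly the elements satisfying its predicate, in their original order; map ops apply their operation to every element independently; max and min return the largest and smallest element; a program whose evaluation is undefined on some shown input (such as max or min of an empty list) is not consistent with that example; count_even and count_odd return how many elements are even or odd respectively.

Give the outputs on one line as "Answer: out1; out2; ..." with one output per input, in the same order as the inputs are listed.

-48; -50; -24; -32; -50

Execution, op by op:
  [-8, -46, 33, -49, -38, -12, 48, -49, -6] -> [8, 46, -33, 49, 38, 12, -48, 49, 6] -> -48
  [-37, 18, 50, 17, -1, 13] -> [37, -18, -50, -17, 1, -13] -> -50
  [-38, -22, -40, 20, -41, -37, 24, 8] -> [38, 22, 40, -20, 41, 37, -24, -8] -> -24
  [-28, -20, -2, 32] -> [28, 20, 2, -32] -> -32
  [11, 3, 41, 35, -27, -6, 50] -> [-11, -3, -41, -35, 27, 6, -50] -> -50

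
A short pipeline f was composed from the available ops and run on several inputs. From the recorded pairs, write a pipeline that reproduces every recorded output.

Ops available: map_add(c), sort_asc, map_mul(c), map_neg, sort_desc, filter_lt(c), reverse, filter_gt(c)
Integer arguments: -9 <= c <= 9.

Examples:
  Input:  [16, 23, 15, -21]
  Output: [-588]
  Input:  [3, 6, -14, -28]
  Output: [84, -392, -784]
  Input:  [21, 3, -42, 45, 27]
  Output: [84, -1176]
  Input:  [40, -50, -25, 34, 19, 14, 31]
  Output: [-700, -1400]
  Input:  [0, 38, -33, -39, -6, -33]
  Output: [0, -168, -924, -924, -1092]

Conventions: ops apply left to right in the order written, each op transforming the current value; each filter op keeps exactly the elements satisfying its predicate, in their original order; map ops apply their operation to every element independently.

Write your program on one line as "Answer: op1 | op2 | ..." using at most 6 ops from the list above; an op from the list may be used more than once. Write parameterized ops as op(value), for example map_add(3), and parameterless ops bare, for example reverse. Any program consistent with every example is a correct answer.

sort_asc | filter_lt(6) | map_neg | map_mul(7) | sort_asc | map_mul(-4)

Check, running the answer program on each example:
  [16, 23, 15, -21] -> [-21, 15, 16, 23] -> [-21] -> [21] -> [147] -> [147] -> [-588]
  [3, 6, -14, -28] -> [-28, -14, 3, 6] -> [-28, -14, 3] -> [28, 14, -3] -> [196, 98, -21] -> [-21, 98, 196] -> [84, -392, -784]
  [21, 3, -42, 45, 27] -> [-42, 3, 21, 27, 45] -> [-42, 3] -> [42, -3] -> [294, -21] -> [-21, 294] -> [84, -1176]
  [40, -50, -25, 34, 19, 14, 31] -> [-50, -25, 14, 19, 31, 34, 40] -> [-50, -25] -> [50, 25] -> [350, 175] -> [175, 350] -> [-700, -1400]
  [0, 38, -33, -39, -6, -33] -> [-39, -33, -33, -6, 0, 38] -> [-39, -33, -33, -6, 0] -> [39, 33, 33, 6, 0] -> [273, 231, 231, 42, 0] -> [0, 42, 231, 231, 273] -> [0, -168, -924, -924, -1092]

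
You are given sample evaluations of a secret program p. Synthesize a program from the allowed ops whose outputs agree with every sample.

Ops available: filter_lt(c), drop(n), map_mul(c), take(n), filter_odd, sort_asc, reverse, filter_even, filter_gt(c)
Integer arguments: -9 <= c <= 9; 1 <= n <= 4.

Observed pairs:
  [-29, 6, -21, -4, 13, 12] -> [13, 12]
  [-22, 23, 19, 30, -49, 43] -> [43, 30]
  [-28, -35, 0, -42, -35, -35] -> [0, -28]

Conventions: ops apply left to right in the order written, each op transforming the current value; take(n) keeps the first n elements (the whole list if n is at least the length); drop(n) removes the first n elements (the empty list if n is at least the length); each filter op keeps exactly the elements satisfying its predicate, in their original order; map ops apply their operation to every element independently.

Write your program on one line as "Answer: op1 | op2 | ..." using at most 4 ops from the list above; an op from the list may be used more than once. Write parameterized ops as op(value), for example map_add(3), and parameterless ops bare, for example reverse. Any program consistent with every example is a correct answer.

sort_asc | drop(4) | reverse

Check, running the answer program on each example:
  [-29, 6, -21, -4, 13, 12] -> [-29, -21, -4, 6, 12, 13] -> [12, 13] -> [13, 12]
  [-22, 23, 19, 30, -49, 43] -> [-49, -22, 19, 23, 30, 43] -> [30, 43] -> [43, 30]
  [-28, -35, 0, -42, -35, -35] -> [-42, -35, -35, -35, -28, 0] -> [-28, 0] -> [0, -28]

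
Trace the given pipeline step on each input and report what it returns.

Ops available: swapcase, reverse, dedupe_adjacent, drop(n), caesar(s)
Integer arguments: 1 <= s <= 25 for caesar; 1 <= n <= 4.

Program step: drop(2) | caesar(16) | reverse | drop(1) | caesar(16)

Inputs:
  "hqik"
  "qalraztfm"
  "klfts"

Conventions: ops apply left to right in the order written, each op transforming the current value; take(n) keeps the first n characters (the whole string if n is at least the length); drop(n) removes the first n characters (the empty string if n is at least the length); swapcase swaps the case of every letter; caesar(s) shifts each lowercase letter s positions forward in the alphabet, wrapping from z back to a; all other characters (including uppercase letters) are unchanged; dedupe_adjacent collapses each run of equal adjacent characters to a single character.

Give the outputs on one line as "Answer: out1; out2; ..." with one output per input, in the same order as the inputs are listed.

"o"; "lzfgxr"; "zl"

Execution, op by op:
  "hqik" -> "ik" -> "ya" -> "ay" -> "y" -> "o"
  "qalraztfm" -> "lraztfm" -> "bhqpjvc" -> "cvjpqhb" -> "vjpqhb" -> "lzfgxr"
  "klfts" -> "fts" -> "vji" -> "ijv" -> "jv" -> "zl"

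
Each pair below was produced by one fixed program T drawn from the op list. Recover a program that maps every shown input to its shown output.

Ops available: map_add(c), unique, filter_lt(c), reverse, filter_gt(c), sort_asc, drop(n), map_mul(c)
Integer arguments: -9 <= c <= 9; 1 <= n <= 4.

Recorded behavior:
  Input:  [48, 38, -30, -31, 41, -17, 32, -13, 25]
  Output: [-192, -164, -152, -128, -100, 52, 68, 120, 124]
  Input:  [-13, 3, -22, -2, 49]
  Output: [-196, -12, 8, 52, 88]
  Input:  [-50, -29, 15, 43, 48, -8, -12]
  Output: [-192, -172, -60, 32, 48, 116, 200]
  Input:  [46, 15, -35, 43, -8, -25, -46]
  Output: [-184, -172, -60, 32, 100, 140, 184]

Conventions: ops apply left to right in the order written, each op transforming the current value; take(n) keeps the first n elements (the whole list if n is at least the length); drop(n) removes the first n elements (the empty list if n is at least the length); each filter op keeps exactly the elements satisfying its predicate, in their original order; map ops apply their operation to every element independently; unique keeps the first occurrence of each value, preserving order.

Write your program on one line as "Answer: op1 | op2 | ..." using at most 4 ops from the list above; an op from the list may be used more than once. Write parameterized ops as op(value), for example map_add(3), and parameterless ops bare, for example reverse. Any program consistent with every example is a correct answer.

sort_asc | map_mul(-4) | sort_asc

Check, running the answer program on each example:
  [48, 38, -30, -31, 41, -17, 32, -13, 25] -> [-31, -30, -17, -13, 25, 32, 38, 41, 48] -> [124, 120, 68, 52, -100, -128, -152, -164, -192] -> [-192, -164, -152, -128, -100, 52, 68, 120, 124]
  [-13, 3, -22, -2, 49] -> [-22, -13, -2, 3, 49] -> [88, 52, 8, -12, -196] -> [-196, -12, 8, 52, 88]
  [-50, -29, 15, 43, 48, -8, -12] -> [-50, -29, -12, -8, 15, 43, 48] -> [200, 116, 48, 32, -60, -172, -192] -> [-192, -172, -60, 32, 48, 116, 200]
  [46, 15, -35, 43, -8, -25, -46] -> [-46, -35, -25, -8, 15, 43, 46] -> [184, 140, 100, 32, -60, -172, -184] -> [-184, -172, -60, 32, 100, 140, 184]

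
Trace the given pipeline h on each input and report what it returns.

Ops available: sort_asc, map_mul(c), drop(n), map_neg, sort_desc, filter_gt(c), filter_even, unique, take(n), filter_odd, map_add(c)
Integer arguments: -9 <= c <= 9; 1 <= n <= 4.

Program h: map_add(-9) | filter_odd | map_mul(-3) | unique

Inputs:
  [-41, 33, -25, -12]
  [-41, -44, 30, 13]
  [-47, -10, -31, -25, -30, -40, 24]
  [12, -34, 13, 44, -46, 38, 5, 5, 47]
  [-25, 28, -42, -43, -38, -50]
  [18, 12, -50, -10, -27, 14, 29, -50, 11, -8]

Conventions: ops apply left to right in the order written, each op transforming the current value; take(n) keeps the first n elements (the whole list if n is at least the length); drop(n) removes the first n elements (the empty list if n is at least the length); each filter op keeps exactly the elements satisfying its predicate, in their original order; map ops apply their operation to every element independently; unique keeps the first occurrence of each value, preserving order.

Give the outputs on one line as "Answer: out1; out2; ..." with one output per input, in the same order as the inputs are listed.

Execution, op by op:
  [-41, 33, -25, -12] -> [-50, 24, -34, -21] -> [-21] -> [63] -> [63]
  [-41, -44, 30, 13] -> [-50, -53, 21, 4] -> [-53, 21] -> [159, -63] -> [159, -63]
  [-47, -10, -31, -25, -30, -40, 24] -> [-56, -19, -40, -34, -39, -49, 15] -> [-19, -39, -49, 15] -> [57, 117, 147, -45] -> [57, 117, 147, -45]
  [12, -34, 13, 44, -46, 38, 5, 5, 47] -> [3, -43, 4, 35, -55, 29, -4, -4, 38] -> [3, -43, 35, -55, 29] -> [-9, 129, -105, 165, -87] -> [-9, 129, -105, 165, -87]
  [-25, 28, -42, -43, -38, -50] -> [-34, 19, -51, -52, -47, -59] -> [19, -51, -47, -59] -> [-57, 153, 141, 177] -> [-57, 153, 141, 177]
  [18, 12, -50, -10, -27, 14, 29, -50, 11, -8] -> [9, 3, -59, -19, -36, 5, 20, -59, 2, -17] -> [9, 3, -59, -19, 5, -59, -17] -> [-27, -9, 177, 57, -15, 177, 51] -> [-27, -9, 177, 57, -15, 51]

[63]; [159, -63]; [57, 117, 147, -45]; [-9, 129, -105, 165, -87]; [-57, 153, 141, 177]; [-27, -9, 177, 57, -15, 51]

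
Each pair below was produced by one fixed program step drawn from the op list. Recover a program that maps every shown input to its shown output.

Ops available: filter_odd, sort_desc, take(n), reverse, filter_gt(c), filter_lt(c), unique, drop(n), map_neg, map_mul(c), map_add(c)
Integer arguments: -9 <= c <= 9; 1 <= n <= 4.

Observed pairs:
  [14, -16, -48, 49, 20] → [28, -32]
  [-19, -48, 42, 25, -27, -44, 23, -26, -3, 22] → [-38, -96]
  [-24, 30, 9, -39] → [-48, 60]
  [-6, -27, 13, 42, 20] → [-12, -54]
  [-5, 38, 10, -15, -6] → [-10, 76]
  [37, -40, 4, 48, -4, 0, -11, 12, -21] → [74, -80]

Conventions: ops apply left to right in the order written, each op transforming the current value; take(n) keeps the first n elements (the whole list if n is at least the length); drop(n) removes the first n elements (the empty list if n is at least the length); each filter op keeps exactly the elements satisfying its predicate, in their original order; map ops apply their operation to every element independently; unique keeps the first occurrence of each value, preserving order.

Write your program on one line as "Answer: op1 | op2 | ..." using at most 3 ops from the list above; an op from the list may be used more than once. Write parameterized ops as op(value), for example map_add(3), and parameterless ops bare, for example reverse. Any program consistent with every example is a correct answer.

take(2) | map_mul(2)

Check, running the answer program on each example:
  [14, -16, -48, 49, 20] -> [14, -16] -> [28, -32]
  [-19, -48, 42, 25, -27, -44, 23, -26, -3, 22] -> [-19, -48] -> [-38, -96]
  [-24, 30, 9, -39] -> [-24, 30] -> [-48, 60]
  [-6, -27, 13, 42, 20] -> [-6, -27] -> [-12, -54]
  [-5, 38, 10, -15, -6] -> [-5, 38] -> [-10, 76]
  [37, -40, 4, 48, -4, 0, -11, 12, -21] -> [37, -40] -> [74, -80]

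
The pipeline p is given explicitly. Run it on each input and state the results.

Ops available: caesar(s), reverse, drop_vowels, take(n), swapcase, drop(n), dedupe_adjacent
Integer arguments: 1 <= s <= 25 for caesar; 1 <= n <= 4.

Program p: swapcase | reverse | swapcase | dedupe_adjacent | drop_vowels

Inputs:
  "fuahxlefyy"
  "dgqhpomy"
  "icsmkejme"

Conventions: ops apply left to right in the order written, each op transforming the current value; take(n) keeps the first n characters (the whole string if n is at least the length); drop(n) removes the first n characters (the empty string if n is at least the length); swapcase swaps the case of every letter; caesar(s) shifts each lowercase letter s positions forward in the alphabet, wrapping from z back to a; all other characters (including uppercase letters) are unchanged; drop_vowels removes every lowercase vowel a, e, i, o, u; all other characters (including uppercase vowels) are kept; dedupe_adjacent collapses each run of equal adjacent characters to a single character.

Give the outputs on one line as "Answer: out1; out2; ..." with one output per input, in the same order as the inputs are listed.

"yflxhf"; "ymphqgd"; "mjkmsc"

Execution, op by op:
  "fuahxlefyy" -> "FUAHXLEFYY" -> "YYFELXHAUF" -> "yyfelxhauf" -> "yfelxhauf" -> "yflxhf"
  "dgqhpomy" -> "DGQHPOMY" -> "YMOPHQGD" -> "ymophqgd" -> "ymophqgd" -> "ymphqgd"
  "icsmkejme" -> "ICSMKEJME" -> "EMJEKMSCI" -> "emjekmsci" -> "emjekmsci" -> "mjkmsc"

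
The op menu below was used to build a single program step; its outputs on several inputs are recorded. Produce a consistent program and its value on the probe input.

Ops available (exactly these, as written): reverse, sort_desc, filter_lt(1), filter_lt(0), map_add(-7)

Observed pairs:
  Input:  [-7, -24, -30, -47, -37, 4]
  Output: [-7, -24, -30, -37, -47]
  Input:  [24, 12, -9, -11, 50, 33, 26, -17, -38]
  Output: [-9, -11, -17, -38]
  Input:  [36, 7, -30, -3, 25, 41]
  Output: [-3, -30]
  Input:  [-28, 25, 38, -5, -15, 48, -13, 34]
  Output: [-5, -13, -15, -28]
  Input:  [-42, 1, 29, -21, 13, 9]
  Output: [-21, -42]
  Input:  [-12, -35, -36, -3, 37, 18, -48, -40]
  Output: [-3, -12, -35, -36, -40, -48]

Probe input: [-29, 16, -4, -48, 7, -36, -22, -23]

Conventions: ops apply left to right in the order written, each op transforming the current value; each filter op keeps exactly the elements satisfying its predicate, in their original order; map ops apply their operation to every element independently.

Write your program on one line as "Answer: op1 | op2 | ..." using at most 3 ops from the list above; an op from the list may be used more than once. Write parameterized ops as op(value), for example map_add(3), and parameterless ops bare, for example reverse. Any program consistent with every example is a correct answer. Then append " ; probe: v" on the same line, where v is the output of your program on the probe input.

sort_desc | filter_lt(1) ; probe: [-4, -22, -23, -29, -36, -48]

Check, running the answer program on each example:
  [-7, -24, -30, -47, -37, 4] -> [4, -7, -24, -30, -37, -47] -> [-7, -24, -30, -37, -47]
  [24, 12, -9, -11, 50, 33, 26, -17, -38] -> [50, 33, 26, 24, 12, -9, -11, -17, -38] -> [-9, -11, -17, -38]
  [36, 7, -30, -3, 25, 41] -> [41, 36, 25, 7, -3, -30] -> [-3, -30]
  [-28, 25, 38, -5, -15, 48, -13, 34] -> [48, 38, 34, 25, -5, -13, -15, -28] -> [-5, -13, -15, -28]
  [-42, 1, 29, -21, 13, 9] -> [29, 13, 9, 1, -21, -42] -> [-21, -42]
  [-12, -35, -36, -3, 37, 18, -48, -40] -> [37, 18, -3, -12, -35, -36, -40, -48] -> [-3, -12, -35, -36, -40, -48]
  probe: [-29, 16, -4, -48, 7, -36, -22, -23] -> [16, 7, -4, -22, -23, -29, -36, -48] -> [-4, -22, -23, -29, -36, -48]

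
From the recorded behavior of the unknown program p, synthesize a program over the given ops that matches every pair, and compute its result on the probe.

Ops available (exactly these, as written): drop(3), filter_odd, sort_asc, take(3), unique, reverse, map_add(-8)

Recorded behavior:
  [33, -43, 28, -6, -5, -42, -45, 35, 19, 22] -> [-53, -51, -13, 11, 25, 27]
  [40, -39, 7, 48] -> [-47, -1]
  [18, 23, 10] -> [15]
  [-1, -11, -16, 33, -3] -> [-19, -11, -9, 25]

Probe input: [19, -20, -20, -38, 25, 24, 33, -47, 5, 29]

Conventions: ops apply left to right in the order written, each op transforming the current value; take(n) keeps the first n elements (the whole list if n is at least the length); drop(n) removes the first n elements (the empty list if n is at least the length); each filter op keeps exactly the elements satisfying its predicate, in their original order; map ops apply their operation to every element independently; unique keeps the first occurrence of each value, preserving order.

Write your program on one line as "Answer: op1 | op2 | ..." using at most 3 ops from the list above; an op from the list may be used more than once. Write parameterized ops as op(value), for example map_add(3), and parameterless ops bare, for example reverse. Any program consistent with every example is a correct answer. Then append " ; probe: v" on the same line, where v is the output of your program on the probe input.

map_add(-8) | filter_odd | sort_asc ; probe: [-55, -3, 11, 17, 21, 25]

Check, running the answer program on each example:
  [33, -43, 28, -6, -5, -42, -45, 35, 19, 22] -> [25, -51, 20, -14, -13, -50, -53, 27, 11, 14] -> [25, -51, -13, -53, 27, 11] -> [-53, -51, -13, 11, 25, 27]
  [40, -39, 7, 48] -> [32, -47, -1, 40] -> [-47, -1] -> [-47, -1]
  [18, 23, 10] -> [10, 15, 2] -> [15] -> [15]
  [-1, -11, -16, 33, -3] -> [-9, -19, -24, 25, -11] -> [-9, -19, 25, -11] -> [-19, -11, -9, 25]
  probe: [19, -20, -20, -38, 25, 24, 33, -47, 5, 29] -> [11, -28, -28, -46, 17, 16, 25, -55, -3, 21] -> [11, 17, 25, -55, -3, 21] -> [-55, -3, 11, 17, 21, 25]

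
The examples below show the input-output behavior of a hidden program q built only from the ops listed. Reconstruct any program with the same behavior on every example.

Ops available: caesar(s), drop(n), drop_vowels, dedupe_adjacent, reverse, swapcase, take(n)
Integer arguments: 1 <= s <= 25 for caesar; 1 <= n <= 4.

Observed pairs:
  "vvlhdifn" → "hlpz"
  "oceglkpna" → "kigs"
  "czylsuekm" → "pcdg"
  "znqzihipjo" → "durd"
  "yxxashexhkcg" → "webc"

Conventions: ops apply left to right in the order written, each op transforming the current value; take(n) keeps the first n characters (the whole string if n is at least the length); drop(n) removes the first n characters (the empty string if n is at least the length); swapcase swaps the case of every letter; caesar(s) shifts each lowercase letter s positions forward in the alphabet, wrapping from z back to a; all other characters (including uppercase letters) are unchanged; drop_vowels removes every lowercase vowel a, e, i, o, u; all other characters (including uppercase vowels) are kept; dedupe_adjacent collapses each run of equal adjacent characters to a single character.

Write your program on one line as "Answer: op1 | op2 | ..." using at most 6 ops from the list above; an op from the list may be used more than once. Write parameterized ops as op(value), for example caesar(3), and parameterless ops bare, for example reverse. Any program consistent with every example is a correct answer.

dedupe_adjacent | caesar(12) | take(4) | caesar(18) | reverse

Check, running the answer program on each example:
  "vvlhdifn" -> "vlhdifn" -> "hxtpurz" -> "hxtp" -> "zplh" -> "hlpz"
  "oceglkpna" -> "oceglkpna" -> "aoqsxwbzm" -> "aoqs" -> "sgik" -> "kigs"
  "czylsuekm" -> "czylsuekm" -> "olkxegqwy" -> "olkx" -> "gdcp" -> "pcdg"
  "znqzihipjo" -> "znqzihipjo" -> "lzclutubva" -> "lzcl" -> "drud" -> "durd"
  "yxxashexhkcg" -> "yxashexhkcg" -> "kjmetqjtwos" -> "kjme" -> "cbew" -> "webc"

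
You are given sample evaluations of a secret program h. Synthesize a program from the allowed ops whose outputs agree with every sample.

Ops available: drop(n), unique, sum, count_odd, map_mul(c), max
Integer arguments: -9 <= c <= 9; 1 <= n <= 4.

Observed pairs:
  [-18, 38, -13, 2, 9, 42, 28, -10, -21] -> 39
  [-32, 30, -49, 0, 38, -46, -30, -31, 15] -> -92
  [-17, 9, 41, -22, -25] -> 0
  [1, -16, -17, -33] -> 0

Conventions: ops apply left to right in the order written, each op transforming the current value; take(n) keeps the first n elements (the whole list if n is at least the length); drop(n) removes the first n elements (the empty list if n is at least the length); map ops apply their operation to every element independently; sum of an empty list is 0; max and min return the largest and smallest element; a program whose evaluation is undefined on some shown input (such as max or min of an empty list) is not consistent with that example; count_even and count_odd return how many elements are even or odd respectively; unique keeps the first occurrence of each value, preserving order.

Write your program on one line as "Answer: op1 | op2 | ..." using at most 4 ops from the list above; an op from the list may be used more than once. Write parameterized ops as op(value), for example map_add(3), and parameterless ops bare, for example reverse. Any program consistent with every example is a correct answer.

drop(3) | drop(2) | sum

Check, running the answer program on each example:
  [-18, 38, -13, 2, 9, 42, 28, -10, -21] -> [2, 9, 42, 28, -10, -21] -> [42, 28, -10, -21] -> 39
  [-32, 30, -49, 0, 38, -46, -30, -31, 15] -> [0, 38, -46, -30, -31, 15] -> [-46, -30, -31, 15] -> -92
  [-17, 9, 41, -22, -25] -> [-22, -25] -> [] -> 0
  [1, -16, -17, -33] -> [-33] -> [] -> 0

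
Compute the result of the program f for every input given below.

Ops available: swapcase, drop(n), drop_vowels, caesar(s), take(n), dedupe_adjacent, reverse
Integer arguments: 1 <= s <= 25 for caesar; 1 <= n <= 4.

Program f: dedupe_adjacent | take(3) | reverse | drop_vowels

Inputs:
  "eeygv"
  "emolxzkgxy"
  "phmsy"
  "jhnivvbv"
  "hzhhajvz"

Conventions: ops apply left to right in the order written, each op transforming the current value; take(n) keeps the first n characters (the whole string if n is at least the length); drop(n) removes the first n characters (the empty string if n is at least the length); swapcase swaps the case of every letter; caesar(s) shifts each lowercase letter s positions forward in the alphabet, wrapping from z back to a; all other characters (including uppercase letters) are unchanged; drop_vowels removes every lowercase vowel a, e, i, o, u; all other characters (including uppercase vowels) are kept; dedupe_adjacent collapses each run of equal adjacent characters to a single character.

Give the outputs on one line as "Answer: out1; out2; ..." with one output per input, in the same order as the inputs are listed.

"gy"; "m"; "mhp"; "nhj"; "hzh"

Execution, op by op:
  "eeygv" -> "eygv" -> "eyg" -> "gye" -> "gy"
  "emolxzkgxy" -> "emolxzkgxy" -> "emo" -> "ome" -> "m"
  "phmsy" -> "phmsy" -> "phm" -> "mhp" -> "mhp"
  "jhnivvbv" -> "jhnivbv" -> "jhn" -> "nhj" -> "nhj"
  "hzhhajvz" -> "hzhajvz" -> "hzh" -> "hzh" -> "hzh"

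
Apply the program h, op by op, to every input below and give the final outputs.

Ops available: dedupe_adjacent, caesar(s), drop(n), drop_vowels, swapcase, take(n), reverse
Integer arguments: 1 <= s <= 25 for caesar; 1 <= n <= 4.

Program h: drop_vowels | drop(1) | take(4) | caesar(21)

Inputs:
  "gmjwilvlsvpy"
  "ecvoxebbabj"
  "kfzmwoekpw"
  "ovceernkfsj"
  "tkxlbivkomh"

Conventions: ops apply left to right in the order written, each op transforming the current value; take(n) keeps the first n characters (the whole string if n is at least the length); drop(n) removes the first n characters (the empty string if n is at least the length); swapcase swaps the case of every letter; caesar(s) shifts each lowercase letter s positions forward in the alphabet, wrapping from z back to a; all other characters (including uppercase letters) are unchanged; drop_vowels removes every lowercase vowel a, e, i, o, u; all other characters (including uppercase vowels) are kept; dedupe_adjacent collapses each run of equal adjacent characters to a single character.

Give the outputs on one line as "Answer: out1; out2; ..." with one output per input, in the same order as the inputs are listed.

Execution, op by op:
  "gmjwilvlsvpy" -> "gmjwlvlsvpy" -> "mjwlvlsvpy" -> "mjwl" -> "herg"
  "ecvoxebbabj" -> "cvxbbbj" -> "vxbbbj" -> "vxbb" -> "qsww"
  "kfzmwoekpw" -> "kfzmwkpw" -> "fzmwkpw" -> "fzmw" -> "auhr"
  "ovceernkfsj" -> "vcrnkfsj" -> "crnkfsj" -> "crnk" -> "xmif"
  "tkxlbivkomh" -> "tkxlbvkmh" -> "kxlbvkmh" -> "kxlb" -> "fsgw"

"herg"; "qsww"; "auhr"; "xmif"; "fsgw"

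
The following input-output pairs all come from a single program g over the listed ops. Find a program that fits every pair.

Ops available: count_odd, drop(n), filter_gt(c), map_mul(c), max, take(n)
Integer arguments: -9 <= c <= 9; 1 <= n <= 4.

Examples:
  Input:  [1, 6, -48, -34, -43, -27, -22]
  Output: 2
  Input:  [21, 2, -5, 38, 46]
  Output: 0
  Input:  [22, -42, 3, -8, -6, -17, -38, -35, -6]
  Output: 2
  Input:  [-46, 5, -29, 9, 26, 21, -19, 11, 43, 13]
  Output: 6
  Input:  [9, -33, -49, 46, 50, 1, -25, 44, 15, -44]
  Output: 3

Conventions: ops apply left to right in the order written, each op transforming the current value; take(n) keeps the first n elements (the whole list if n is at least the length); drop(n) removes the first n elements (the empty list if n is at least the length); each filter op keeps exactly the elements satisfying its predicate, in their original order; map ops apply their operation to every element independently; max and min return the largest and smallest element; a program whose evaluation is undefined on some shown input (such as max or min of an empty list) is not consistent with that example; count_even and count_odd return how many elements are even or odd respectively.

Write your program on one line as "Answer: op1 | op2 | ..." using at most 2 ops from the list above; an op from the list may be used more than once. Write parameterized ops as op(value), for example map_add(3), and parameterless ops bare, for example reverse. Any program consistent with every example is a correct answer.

drop(3) | count_odd

Check, running the answer program on each example:
  [1, 6, -48, -34, -43, -27, -22] -> [-34, -43, -27, -22] -> 2
  [21, 2, -5, 38, 46] -> [38, 46] -> 0
  [22, -42, 3, -8, -6, -17, -38, -35, -6] -> [-8, -6, -17, -38, -35, -6] -> 2
  [-46, 5, -29, 9, 26, 21, -19, 11, 43, 13] -> [9, 26, 21, -19, 11, 43, 13] -> 6
  [9, -33, -49, 46, 50, 1, -25, 44, 15, -44] -> [46, 50, 1, -25, 44, 15, -44] -> 3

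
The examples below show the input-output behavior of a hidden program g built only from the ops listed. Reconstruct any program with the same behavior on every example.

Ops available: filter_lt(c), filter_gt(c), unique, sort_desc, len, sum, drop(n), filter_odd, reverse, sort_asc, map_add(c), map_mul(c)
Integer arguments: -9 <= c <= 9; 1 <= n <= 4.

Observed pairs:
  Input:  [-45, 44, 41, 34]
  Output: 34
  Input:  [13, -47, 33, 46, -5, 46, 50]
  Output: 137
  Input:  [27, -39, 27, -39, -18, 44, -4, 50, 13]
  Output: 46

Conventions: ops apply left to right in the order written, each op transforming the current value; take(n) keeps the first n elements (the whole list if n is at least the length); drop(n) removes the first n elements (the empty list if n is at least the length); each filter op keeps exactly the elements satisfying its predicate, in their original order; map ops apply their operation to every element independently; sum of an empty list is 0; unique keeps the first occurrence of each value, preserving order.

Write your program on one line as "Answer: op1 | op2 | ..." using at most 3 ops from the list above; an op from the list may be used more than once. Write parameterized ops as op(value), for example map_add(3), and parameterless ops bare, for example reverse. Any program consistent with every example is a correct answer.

drop(3) | sum

Check, running the answer program on each example:
  [-45, 44, 41, 34] -> [34] -> 34
  [13, -47, 33, 46, -5, 46, 50] -> [46, -5, 46, 50] -> 137
  [27, -39, 27, -39, -18, 44, -4, 50, 13] -> [-39, -18, 44, -4, 50, 13] -> 46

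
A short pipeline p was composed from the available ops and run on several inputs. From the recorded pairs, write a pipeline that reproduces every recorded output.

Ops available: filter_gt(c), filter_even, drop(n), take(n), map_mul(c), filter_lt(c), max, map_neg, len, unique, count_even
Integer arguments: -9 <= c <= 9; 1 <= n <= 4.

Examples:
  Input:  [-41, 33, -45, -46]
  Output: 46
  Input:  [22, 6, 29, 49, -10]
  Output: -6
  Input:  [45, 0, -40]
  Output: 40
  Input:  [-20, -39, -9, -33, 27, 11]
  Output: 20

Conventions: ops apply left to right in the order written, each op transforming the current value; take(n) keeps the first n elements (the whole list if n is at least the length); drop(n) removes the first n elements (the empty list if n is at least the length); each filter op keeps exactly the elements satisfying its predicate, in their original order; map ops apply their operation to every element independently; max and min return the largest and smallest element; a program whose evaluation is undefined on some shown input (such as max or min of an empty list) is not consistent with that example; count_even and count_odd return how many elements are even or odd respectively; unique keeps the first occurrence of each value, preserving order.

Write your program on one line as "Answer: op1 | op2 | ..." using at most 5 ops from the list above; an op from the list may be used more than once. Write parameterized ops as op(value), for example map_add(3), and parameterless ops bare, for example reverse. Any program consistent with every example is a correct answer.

take(4) | filter_even | map_neg | max

Check, running the answer program on each example:
  [-41, 33, -45, -46] -> [-41, 33, -45, -46] -> [-46] -> [46] -> 46
  [22, 6, 29, 49, -10] -> [22, 6, 29, 49] -> [22, 6] -> [-22, -6] -> -6
  [45, 0, -40] -> [45, 0, -40] -> [0, -40] -> [0, 40] -> 40
  [-20, -39, -9, -33, 27, 11] -> [-20, -39, -9, -33] -> [-20] -> [20] -> 20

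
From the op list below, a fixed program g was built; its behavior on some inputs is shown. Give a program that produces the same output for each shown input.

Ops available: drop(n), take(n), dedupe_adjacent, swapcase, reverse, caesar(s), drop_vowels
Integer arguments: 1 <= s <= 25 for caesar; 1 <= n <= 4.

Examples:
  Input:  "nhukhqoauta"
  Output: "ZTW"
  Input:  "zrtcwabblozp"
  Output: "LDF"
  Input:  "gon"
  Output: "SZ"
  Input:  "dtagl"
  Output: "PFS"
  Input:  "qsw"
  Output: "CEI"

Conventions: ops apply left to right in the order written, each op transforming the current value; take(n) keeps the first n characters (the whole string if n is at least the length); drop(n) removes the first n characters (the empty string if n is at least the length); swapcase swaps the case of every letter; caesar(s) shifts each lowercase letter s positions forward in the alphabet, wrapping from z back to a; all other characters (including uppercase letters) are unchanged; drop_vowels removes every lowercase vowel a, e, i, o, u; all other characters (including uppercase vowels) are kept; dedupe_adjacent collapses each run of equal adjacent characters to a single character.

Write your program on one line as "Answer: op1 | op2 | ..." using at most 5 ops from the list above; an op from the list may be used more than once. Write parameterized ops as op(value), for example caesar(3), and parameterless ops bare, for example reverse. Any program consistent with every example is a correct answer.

drop_vowels | take(3) | caesar(12) | swapcase

Check, running the answer program on each example:
  "nhukhqoauta" -> "nhkhqt" -> "nhk" -> "ztw" -> "ZTW"
  "zrtcwabblozp" -> "zrtcwbblzp" -> "zrt" -> "ldf" -> "LDF"
  "gon" -> "gn" -> "gn" -> "sz" -> "SZ"
  "dtagl" -> "dtgl" -> "dtg" -> "pfs" -> "PFS"
  "qsw" -> "qsw" -> "qsw" -> "cei" -> "CEI"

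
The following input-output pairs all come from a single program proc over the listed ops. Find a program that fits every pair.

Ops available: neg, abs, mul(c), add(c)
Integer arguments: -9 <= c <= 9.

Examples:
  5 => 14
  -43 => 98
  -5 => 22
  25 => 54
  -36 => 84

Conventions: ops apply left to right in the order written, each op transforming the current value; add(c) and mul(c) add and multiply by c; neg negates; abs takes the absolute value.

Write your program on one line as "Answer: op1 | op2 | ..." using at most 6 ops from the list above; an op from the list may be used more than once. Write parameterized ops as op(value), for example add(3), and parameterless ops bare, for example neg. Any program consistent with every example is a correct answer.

mul(2) | add(-8) | add(4) | abs | add(8)

Check, running the answer program on each example:
  5 -> 10 -> 2 -> 6 -> 6 -> 14
  -43 -> -86 -> -94 -> -90 -> 90 -> 98
  -5 -> -10 -> -18 -> -14 -> 14 -> 22
  25 -> 50 -> 42 -> 46 -> 46 -> 54
  -36 -> -72 -> -80 -> -76 -> 76 -> 84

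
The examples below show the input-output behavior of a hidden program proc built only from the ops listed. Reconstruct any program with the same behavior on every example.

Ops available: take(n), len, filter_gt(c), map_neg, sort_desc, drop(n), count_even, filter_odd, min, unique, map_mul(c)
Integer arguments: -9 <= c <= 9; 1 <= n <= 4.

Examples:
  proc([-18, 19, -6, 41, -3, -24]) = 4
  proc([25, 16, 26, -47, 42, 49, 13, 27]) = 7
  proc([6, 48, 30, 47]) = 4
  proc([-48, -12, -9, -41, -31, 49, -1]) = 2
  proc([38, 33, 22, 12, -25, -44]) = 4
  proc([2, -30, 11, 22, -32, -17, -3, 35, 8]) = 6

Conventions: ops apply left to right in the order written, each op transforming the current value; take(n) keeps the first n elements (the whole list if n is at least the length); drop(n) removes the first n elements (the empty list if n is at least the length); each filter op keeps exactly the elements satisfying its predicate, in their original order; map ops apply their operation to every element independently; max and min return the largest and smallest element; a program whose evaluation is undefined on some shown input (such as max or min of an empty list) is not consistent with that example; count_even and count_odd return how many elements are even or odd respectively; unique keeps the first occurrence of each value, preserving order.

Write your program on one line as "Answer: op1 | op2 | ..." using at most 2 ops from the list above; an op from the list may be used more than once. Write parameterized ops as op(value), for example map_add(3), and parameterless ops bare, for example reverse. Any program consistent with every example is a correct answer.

filter_gt(-7) | len

Check, running the answer program on each example:
  [-18, 19, -6, 41, -3, -24] -> [19, -6, 41, -3] -> 4
  [25, 16, 26, -47, 42, 49, 13, 27] -> [25, 16, 26, 42, 49, 13, 27] -> 7
  [6, 48, 30, 47] -> [6, 48, 30, 47] -> 4
  [-48, -12, -9, -41, -31, 49, -1] -> [49, -1] -> 2
  [38, 33, 22, 12, -25, -44] -> [38, 33, 22, 12] -> 4
  [2, -30, 11, 22, -32, -17, -3, 35, 8] -> [2, 11, 22, -3, 35, 8] -> 6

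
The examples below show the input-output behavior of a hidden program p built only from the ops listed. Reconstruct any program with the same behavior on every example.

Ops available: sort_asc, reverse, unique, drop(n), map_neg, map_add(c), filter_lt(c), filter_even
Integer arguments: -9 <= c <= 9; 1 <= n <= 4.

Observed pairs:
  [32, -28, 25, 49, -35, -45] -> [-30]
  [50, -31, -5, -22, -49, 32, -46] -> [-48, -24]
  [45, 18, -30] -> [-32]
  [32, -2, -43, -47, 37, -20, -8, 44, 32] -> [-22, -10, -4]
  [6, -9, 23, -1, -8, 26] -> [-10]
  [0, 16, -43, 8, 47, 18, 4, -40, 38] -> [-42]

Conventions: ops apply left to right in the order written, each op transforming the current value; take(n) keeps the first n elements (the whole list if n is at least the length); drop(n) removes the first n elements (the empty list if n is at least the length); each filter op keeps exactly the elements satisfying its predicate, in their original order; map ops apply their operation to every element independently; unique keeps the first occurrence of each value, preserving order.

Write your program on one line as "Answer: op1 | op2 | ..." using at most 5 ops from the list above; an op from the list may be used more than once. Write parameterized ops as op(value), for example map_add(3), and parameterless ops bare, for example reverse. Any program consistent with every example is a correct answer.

reverse | filter_lt(0) | filter_even | map_add(-2) | sort_asc

Check, running the answer program on each example:
  [32, -28, 25, 49, -35, -45] -> [-45, -35, 49, 25, -28, 32] -> [-45, -35, -28] -> [-28] -> [-30] -> [-30]
  [50, -31, -5, -22, -49, 32, -46] -> [-46, 32, -49, -22, -5, -31, 50] -> [-46, -49, -22, -5, -31] -> [-46, -22] -> [-48, -24] -> [-48, -24]
  [45, 18, -30] -> [-30, 18, 45] -> [-30] -> [-30] -> [-32] -> [-32]
  [32, -2, -43, -47, 37, -20, -8, 44, 32] -> [32, 44, -8, -20, 37, -47, -43, -2, 32] -> [-8, -20, -47, -43, -2] -> [-8, -20, -2] -> [-10, -22, -4] -> [-22, -10, -4]
  [6, -9, 23, -1, -8, 26] -> [26, -8, -1, 23, -9, 6] -> [-8, -1, -9] -> [-8] -> [-10] -> [-10]
  [0, 16, -43, 8, 47, 18, 4, -40, 38] -> [38, -40, 4, 18, 47, 8, -43, 16, 0] -> [-40, -43] -> [-40] -> [-42] -> [-42]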